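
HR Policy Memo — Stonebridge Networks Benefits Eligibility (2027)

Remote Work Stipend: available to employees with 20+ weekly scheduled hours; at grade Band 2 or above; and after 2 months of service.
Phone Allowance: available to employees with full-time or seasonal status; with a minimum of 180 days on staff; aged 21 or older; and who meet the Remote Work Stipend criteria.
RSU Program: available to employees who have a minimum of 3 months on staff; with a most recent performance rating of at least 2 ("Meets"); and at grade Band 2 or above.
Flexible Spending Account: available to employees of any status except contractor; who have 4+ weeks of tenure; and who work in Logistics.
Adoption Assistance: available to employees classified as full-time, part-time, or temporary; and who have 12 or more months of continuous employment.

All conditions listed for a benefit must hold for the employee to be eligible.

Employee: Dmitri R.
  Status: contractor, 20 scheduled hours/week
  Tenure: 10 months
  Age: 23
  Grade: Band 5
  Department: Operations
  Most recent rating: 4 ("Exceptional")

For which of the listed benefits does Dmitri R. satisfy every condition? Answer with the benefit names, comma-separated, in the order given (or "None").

Remote Work Stipend, RSU Program

Remote Work Stipend — 20 hrs/wk ≥ 20 ✓; grade Band 5 ≥ Band 2 ✓; service 10 months ≥ 2 months ✓ → eligible.
Phone Allowance — status contractor ✗ (requires full-time or seasonal) → not eligible.
RSU Program — service 10 months ≥ 3 months ✓; rating 4 ≥ 2 ✓; grade Band 5 ≥ Band 2 ✓ → eligible.
Flexible Spending Account — status contractor ✗ (excluded) → not eligible.
Adoption Assistance — status contractor ✗ (requires full-time, part-time, or temporary) → not eligible.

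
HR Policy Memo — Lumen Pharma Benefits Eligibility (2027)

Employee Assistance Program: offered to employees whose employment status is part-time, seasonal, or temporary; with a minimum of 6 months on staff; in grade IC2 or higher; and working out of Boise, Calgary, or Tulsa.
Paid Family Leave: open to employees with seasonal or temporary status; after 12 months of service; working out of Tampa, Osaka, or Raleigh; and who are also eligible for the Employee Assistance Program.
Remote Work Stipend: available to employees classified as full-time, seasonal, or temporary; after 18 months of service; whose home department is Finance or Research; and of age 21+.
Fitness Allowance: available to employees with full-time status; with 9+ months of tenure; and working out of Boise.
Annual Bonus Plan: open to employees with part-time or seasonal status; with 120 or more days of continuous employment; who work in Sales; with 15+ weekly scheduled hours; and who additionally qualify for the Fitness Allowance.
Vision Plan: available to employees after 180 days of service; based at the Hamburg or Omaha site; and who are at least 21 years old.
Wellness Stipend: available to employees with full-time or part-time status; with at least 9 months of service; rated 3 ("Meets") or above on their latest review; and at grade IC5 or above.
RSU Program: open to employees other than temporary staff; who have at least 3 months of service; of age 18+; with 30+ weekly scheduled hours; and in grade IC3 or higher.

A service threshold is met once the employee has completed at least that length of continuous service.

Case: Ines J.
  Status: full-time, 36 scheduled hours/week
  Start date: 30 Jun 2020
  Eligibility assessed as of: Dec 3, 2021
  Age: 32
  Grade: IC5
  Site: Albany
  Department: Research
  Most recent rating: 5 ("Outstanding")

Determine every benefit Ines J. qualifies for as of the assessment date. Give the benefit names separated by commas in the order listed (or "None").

Wellness Stipend, RSU Program

Service from 30 Jun 2020 to Dec 3, 2021: 521 days.
Employee Assistance Program — status full-time ✗ (requires part-time, seasonal, or temporary) → not eligible.
Paid Family Leave — status full-time ✗ (requires seasonal or temporary) → not eligible.
Remote Work Stipend — status full-time ✓; service 521 days < 18 months (≈540 days) ✗ → not eligible.
Fitness Allowance — status full-time ✓; service 521 days ≥ 9 months (≈270 days) ✓; site Albany ✗ (not Boise) → not eligible.
Annual Bonus Plan — status full-time ✗ (requires part-time or seasonal) → not eligible.
Vision Plan — service 521 days ≥ 180 days ✓; site Albany ✗ (not Hamburg or Omaha) → not eligible.
Wellness Stipend — status full-time ✓; service 521 days ≥ 9 months (≈270 days) ✓; rating 5 ≥ 3 ✓; grade IC5 ≥ IC5 ✓ → eligible.
RSU Program — status full-time ✓ (not excluded); service 521 days ≥ 3 months (≈90 days) ✓; age 32 ≥ 18 ✓; 36 hrs/wk ≥ 30 ✓; grade IC5 ≥ IC3 ✓ → eligible.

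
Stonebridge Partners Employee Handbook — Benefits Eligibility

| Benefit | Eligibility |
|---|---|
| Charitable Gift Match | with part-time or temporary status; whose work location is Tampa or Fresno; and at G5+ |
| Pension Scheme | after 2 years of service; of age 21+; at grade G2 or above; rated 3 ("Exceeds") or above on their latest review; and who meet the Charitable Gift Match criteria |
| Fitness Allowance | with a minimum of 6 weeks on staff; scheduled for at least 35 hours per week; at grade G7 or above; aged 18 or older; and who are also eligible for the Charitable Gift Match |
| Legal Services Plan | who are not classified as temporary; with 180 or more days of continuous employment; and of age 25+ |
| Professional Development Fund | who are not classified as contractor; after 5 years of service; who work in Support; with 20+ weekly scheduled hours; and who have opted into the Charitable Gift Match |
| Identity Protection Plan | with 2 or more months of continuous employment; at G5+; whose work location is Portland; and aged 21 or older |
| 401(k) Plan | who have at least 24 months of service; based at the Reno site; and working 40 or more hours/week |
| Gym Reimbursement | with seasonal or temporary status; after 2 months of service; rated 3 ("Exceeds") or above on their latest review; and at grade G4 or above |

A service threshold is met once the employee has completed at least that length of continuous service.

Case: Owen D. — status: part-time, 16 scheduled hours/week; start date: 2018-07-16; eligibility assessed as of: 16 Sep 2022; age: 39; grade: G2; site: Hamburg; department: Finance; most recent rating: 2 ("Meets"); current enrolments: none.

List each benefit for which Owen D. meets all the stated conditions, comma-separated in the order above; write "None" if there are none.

Legal Services Plan

Service from 2018-07-16 to 16 Sep 2022: 1523 days.
Charitable Gift Match — status part-time ✓; site Hamburg ✗ (not Tampa or Fresno) → not eligible.
Pension Scheme — service 1523 days ≥ 2 years (≈730 days) ✓; age 39 ≥ 21 ✓; grade G2 ≥ G2 ✓; rating 2 < 3 ✗ → not eligible.
Fitness Allowance — service 1523 days ≥ 6 weeks (≈42 days) ✓; 16 hrs/wk < 35 ✗ → not eligible.
Legal Services Plan — status part-time ✓ (not excluded); service 1523 days ≥ 180 days ✓; age 39 ≥ 25 ✓ → eligible.
Professional Development Fund — status part-time ✓ (not excluded); service 1523 days < 5 years (≈1825 days) ✗ → not eligible.
Identity Protection Plan — service 1523 days ≥ 2 months (≈60 days) ✓; grade G2 < G5 ✗ → not eligible.
401(k) Plan — service 1523 days ≥ 24 months (≈720 days) ✓; site Hamburg ✗ (not Reno) → not eligible.
Gym Reimbursement — status part-time ✗ (requires seasonal or temporary) → not eligible.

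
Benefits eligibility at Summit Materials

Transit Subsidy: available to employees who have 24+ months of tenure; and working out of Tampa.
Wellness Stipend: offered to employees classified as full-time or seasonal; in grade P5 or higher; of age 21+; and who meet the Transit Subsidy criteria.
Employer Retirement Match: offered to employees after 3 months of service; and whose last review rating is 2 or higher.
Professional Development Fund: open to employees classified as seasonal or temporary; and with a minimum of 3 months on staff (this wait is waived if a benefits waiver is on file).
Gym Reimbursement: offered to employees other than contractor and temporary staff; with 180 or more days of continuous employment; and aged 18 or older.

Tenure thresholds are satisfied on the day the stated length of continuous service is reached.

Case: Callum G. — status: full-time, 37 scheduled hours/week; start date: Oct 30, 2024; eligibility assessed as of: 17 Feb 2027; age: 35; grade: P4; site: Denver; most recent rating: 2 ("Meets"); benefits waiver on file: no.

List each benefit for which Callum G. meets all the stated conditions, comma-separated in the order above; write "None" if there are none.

Service from Oct 30, 2024 to 17 Feb 2027: 840 days.
Transit Subsidy — service 840 days ≥ 24 months (≈720 days) ✓; site Denver ✗ (not Tampa) → not eligible.
Wellness Stipend — status full-time ✓; grade P4 < P5 ✗ → not eligible.
Employer Retirement Match — service 840 days ≥ 3 months (≈90 days) ✓; rating 2 ≥ 2 ✓ → eligible.
Professional Development Fund — status full-time ✗ (requires seasonal or temporary) → not eligible.
Gym Reimbursement — status full-time ✓ (not excluded); service 840 days ≥ 180 days ✓; age 35 ≥ 18 ✓ → eligible.

Employer Retirement Match, Gym Reimbursement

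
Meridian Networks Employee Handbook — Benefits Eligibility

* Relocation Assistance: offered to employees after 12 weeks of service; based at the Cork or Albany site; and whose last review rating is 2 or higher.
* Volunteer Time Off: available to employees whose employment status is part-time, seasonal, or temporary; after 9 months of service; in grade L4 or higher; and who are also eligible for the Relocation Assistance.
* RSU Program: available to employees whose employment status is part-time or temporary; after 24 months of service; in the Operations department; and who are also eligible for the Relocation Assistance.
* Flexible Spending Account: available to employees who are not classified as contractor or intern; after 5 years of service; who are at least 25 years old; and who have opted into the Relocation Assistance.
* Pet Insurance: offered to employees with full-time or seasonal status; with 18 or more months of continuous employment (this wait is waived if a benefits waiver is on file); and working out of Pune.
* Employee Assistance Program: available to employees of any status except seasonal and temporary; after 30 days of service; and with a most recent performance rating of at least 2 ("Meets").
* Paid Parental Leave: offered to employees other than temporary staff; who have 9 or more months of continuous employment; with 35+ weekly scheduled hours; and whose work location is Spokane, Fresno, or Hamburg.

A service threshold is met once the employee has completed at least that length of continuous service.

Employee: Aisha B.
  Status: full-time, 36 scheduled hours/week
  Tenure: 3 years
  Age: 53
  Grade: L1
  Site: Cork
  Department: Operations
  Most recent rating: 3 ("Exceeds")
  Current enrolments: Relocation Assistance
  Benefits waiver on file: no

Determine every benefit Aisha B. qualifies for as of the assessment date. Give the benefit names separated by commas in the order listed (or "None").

Relocation Assistance, Employee Assistance Program

Relocation Assistance — service 3 years ≥ 12 weeks (≈84 days) ✓; site Cork ✓; rating 3 ≥ 2 ✓ → eligible.
Volunteer Time Off — status full-time ✗ (requires part-time, seasonal, or temporary) → not eligible.
RSU Program — status full-time ✗ (requires part-time or temporary) → not eligible.
Flexible Spending Account — status full-time ✓ (not excluded); service 3 years < 5 years ✗ → not eligible.
Pet Insurance — status full-time ✓; no waiver, service 3 years ≥ 18 months (≈540 days) ✓; site Cork ✗ (not Pune) → not eligible.
Employee Assistance Program — status full-time ✓ (not excluded); service 3 years ≥ 30 days ✓; rating 3 ≥ 2 ✓ → eligible.
Paid Parental Leave — status full-time ✓ (not excluded); service 3 years ≥ 9 months (≈270 days) ✓; 36 hrs/wk ≥ 35 ✓; site Cork ✗ (not Spokane, Fresno, or Hamburg) → not eligible.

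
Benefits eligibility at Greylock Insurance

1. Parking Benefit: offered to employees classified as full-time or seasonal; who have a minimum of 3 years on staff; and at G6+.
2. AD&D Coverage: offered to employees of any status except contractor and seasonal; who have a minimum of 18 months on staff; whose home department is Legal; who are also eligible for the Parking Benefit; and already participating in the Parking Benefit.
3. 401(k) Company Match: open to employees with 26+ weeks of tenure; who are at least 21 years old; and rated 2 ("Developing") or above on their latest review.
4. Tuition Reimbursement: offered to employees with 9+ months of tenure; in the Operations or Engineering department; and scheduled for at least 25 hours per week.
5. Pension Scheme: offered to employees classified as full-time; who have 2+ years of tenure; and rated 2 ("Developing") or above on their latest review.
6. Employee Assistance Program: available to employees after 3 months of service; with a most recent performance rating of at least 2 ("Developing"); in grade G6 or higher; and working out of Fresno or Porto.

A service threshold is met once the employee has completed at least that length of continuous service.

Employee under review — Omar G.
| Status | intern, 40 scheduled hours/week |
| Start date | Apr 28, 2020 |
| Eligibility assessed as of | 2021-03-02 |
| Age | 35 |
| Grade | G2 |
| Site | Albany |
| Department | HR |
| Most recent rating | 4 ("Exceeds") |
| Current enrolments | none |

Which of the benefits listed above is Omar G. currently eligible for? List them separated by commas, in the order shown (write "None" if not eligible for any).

401(k) Company Match

Service from Apr 28, 2020 to 2021-03-02: 308 days.
Parking Benefit — status intern ✗ (requires full-time or seasonal) → not eligible.
AD&D Coverage — status intern ✓ (not excluded); service 308 days < 18 months (≈540 days) ✗ → not eligible.
401(k) Company Match — service 308 days ≥ 26 weeks (≈182 days) ✓; age 35 ≥ 21 ✓; rating 4 ≥ 2 ✓ → eligible.
Tuition Reimbursement — service 308 days ≥ 9 months (≈270 days) ✓; dept HR ✗ → not eligible.
Pension Scheme — status intern ✗ (requires full-time) → not eligible.
Employee Assistance Program — service 308 days ≥ 3 months (≈90 days) ✓; rating 4 ≥ 2 ✓; grade G2 < G6 ✗ → not eligible.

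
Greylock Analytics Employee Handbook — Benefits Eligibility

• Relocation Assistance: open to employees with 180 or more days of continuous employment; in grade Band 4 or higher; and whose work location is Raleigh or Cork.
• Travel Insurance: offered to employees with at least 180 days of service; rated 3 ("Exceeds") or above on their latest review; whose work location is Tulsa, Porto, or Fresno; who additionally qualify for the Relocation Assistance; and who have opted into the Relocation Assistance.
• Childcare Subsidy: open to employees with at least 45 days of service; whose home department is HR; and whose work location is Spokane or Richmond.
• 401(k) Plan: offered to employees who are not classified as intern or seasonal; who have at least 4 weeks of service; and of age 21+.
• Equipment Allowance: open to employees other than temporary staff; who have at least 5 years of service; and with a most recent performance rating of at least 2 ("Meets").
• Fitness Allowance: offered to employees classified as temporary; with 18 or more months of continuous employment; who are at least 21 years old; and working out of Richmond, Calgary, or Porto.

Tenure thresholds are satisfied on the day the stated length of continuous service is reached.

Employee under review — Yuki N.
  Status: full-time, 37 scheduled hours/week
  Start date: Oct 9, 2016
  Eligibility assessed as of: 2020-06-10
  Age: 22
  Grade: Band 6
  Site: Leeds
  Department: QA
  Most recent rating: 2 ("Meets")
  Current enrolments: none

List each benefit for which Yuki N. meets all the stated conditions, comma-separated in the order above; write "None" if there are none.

401(k) Plan

Service from Oct 9, 2016 to 2020-06-10: 1340 days.
Relocation Assistance — service 1340 days ≥ 180 days ✓; grade Band 6 ≥ Band 4 ✓; site Leeds ✗ (not Raleigh or Cork) → not eligible.
Travel Insurance — service 1340 days ≥ 180 days ✓; rating 2 < 3 ✗ → not eligible.
Childcare Subsidy — service 1340 days ≥ 45 days ✓; dept QA ✗ → not eligible.
401(k) Plan — status full-time ✓ (not excluded); service 1340 days ≥ 4 weeks (≈28 days) ✓; age 22 ≥ 21 ✓ → eligible.
Equipment Allowance — status full-time ✓ (not excluded); service 1340 days < 5 years (≈1825 days) ✗ → not eligible.
Fitness Allowance — status full-time ✗ (requires temporary) → not eligible.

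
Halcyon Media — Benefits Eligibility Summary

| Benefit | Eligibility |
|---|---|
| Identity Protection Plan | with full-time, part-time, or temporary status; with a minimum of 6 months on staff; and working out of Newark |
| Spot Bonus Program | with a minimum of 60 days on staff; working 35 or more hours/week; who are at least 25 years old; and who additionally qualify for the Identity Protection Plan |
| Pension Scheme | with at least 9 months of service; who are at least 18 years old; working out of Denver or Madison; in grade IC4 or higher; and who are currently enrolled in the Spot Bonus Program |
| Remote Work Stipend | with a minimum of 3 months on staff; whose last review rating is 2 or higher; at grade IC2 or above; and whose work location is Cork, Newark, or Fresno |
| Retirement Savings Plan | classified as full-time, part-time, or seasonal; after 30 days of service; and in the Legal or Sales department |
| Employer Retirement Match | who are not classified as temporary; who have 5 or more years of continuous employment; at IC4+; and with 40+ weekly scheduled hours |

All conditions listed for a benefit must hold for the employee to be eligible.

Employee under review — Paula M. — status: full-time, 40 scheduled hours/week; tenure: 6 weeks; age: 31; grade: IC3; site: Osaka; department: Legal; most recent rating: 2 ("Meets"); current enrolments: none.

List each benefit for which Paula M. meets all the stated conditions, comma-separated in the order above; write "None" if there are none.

Retirement Savings Plan

Identity Protection Plan — status full-time ✓; service 6 weeks < 6 months (≈180 days) ✗ → not eligible.
Spot Bonus Program — service 6 weeks < 60 days ✗ → not eligible.
Pension Scheme — service 6 weeks < 9 months (≈270 days) ✗ → not eligible.
Remote Work Stipend — service 6 weeks < 3 months (≈90 days) ✗ → not eligible.
Retirement Savings Plan — status full-time ✓; service 6 weeks ≥ 30 days ✓; dept Legal ✓ → eligible.
Employer Retirement Match — status full-time ✓ (not excluded); service 6 weeks < 5 years (≈1825 days) ✗ → not eligible.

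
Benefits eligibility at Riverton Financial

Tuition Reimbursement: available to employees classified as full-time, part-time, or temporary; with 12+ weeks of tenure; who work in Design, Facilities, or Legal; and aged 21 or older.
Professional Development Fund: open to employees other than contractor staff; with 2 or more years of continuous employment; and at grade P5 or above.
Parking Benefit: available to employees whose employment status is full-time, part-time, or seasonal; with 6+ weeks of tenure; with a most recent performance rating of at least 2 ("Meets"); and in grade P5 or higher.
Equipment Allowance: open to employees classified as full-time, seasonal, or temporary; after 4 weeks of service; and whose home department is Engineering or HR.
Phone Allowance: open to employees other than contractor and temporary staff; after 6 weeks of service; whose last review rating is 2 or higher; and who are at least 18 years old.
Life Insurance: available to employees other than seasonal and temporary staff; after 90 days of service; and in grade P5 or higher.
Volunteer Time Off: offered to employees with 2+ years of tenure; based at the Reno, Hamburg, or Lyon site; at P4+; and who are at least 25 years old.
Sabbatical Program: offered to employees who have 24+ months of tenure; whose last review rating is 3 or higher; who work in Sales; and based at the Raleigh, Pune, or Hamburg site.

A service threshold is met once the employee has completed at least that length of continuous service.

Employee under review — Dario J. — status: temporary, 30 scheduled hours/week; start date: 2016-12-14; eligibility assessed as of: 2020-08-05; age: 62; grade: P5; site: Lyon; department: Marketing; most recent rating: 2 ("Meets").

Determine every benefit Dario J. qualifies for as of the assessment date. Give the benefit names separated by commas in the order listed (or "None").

Professional Development Fund, Volunteer Time Off

Service from 2016-12-14 to 2020-08-05: 1330 days.
Tuition Reimbursement — status temporary ✓; service 1330 days ≥ 12 weeks (≈84 days) ✓; dept Marketing ✗ → not eligible.
Professional Development Fund — status temporary ✓ (not excluded); service 1330 days ≥ 2 years (≈730 days) ✓; grade P5 ≥ P5 ✓ → eligible.
Parking Benefit — status temporary ✗ (requires full-time, part-time, or seasonal) → not eligible.
Equipment Allowance — status temporary ✓; service 1330 days ≥ 4 weeks (≈28 days) ✓; dept Marketing ✗ → not eligible.
Phone Allowance — status temporary ✗ (excluded) → not eligible.
Life Insurance — status temporary ✗ (excluded) → not eligible.
Volunteer Time Off — service 1330 days ≥ 2 years (≈730 days) ✓; site Lyon ✓; grade P5 ≥ P4 ✓; age 62 ≥ 25 ✓ → eligible.
Sabbatical Program — service 1330 days ≥ 24 months (≈720 days) ✓; rating 2 < 3 ✗ → not eligible.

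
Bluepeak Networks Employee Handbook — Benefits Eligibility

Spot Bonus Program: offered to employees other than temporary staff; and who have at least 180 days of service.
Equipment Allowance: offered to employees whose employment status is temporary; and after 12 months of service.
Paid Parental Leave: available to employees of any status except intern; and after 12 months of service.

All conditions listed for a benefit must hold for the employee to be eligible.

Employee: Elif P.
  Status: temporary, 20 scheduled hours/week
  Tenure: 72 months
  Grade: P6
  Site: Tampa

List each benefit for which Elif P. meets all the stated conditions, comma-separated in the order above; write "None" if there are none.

Equipment Allowance, Paid Parental Leave

Spot Bonus Program — status temporary ✗ (excluded) → not eligible.
Equipment Allowance — status temporary ✓; service 72 months ≥ 12 months ✓ → eligible.
Paid Parental Leave — status temporary ✓ (not excluded); service 72 months ≥ 12 months ✓ → eligible.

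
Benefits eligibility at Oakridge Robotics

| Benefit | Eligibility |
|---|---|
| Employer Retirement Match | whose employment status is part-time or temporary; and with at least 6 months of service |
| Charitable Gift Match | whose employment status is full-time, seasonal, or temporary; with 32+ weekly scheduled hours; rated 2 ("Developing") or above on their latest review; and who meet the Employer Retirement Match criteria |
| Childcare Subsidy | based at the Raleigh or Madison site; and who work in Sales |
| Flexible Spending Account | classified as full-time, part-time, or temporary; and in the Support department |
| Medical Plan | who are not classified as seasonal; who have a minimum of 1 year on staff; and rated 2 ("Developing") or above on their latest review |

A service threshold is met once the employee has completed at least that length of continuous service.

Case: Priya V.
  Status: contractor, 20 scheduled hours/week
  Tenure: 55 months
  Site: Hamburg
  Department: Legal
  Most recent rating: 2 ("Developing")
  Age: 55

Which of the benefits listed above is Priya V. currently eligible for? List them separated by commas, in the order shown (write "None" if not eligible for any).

Medical Plan

Employer Retirement Match — status contractor ✗ (requires part-time or temporary) → not eligible.
Charitable Gift Match — status contractor ✗ (requires full-time, seasonal, or temporary) → not eligible.
Childcare Subsidy — site Hamburg ✗ (not Raleigh or Madison) → not eligible.
Flexible Spending Account — status contractor ✗ (requires full-time, part-time, or temporary) → not eligible.
Medical Plan — status contractor ✓ (not excluded); service 55 months ≥ 1 year (≈365 days) ✓; rating 2 ≥ 2 ✓ → eligible.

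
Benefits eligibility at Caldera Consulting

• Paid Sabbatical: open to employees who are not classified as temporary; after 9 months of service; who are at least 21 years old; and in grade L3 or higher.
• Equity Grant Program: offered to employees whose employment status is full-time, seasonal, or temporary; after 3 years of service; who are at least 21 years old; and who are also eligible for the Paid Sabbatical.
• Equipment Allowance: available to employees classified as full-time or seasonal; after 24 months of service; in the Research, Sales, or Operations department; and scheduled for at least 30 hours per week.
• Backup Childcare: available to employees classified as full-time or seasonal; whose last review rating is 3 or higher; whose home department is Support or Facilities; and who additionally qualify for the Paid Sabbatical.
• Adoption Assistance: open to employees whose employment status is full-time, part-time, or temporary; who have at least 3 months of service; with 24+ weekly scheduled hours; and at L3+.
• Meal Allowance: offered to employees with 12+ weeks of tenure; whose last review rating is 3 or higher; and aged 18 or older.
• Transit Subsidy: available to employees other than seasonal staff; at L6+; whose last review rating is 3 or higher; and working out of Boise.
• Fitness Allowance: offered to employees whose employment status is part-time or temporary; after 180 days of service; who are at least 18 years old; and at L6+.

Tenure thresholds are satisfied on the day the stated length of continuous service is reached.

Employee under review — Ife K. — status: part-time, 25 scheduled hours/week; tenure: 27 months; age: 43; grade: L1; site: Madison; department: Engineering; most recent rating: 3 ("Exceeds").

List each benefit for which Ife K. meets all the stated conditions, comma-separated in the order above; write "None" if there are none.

Paid Sabbatical — status part-time ✓ (not excluded); service 27 months ≥ 9 months ✓; age 43 ≥ 21 ✓; grade L1 < L3 ✗ → not eligible.
Equity Grant Program — status part-time ✗ (requires full-time, seasonal, or temporary) → not eligible.
Equipment Allowance — status part-time ✗ (requires full-time or seasonal) → not eligible.
Backup Childcare — status part-time ✗ (requires full-time or seasonal) → not eligible.
Adoption Assistance — status part-time ✓; service 27 months ≥ 3 months ✓; 25 hrs/wk ≥ 24 ✓; grade L1 < L3 ✗ → not eligible.
Meal Allowance — service 27 months ≥ 12 weeks (≈84 days) ✓; rating 3 ≥ 3 ✓; age 43 ≥ 18 ✓ → eligible.
Transit Subsidy — status part-time ✓ (not excluded); grade L1 < L6 ✗ → not eligible.
Fitness Allowance — status part-time ✓; service 27 months ≥ 180 days ✓; age 43 ≥ 18 ✓; grade L1 < L6 ✗ → not eligible.

Meal Allowance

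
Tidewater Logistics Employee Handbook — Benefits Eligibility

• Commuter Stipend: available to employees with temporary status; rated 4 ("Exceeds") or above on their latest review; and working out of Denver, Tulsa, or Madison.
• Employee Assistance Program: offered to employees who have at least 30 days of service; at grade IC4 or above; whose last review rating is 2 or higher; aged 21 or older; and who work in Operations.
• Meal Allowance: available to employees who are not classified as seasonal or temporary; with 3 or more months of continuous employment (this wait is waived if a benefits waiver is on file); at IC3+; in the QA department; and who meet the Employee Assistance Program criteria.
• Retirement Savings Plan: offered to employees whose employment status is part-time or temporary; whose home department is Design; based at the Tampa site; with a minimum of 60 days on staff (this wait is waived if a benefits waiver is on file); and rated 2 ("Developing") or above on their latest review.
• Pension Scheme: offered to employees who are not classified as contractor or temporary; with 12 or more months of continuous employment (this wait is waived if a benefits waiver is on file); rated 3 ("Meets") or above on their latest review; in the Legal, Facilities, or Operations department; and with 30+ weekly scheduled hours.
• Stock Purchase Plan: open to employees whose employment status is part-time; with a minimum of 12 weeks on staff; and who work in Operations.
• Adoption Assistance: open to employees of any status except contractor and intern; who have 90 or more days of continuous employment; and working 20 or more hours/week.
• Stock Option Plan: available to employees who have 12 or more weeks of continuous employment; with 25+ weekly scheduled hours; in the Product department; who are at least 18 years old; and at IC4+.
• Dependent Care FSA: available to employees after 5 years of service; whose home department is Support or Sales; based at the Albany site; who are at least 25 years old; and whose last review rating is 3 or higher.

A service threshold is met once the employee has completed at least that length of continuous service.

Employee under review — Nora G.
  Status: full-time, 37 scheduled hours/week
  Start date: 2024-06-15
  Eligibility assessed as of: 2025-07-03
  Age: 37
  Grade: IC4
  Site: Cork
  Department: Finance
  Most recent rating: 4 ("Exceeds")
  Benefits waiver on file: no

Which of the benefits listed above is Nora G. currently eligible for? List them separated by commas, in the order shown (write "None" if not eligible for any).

Service from 2024-06-15 to 2025-07-03: 383 days.
Commuter Stipend — status full-time ✗ (requires temporary) → not eligible.
Employee Assistance Program — service 383 days ≥ 30 days ✓; grade IC4 ≥ IC4 ✓; rating 4 ≥ 2 ✓; age 37 ≥ 21 ✓; dept Finance ✗ → not eligible.
Meal Allowance — status full-time ✓ (not excluded); no waiver, service 383 days ≥ 3 months (≈90 days) ✓; grade IC4 ≥ IC3 ✓; dept Finance ✗ → not eligible.
Retirement Savings Plan — status full-time ✗ (requires part-time or temporary) → not eligible.
Pension Scheme — status full-time ✓ (not excluded); no waiver, service 383 days ≥ 12 months (≈360 days) ✓; rating 4 ≥ 3 ✓; dept Finance ✗ → not eligible.
Stock Purchase Plan — status full-time ✗ (requires part-time) → not eligible.
Adoption Assistance — status full-time ✓ (not excluded); service 383 days ≥ 90 days ✓; 37 hrs/wk ≥ 20 ✓ → eligible.
Stock Option Plan — service 383 days ≥ 12 weeks (≈84 days) ✓; 37 hrs/wk ≥ 25 ✓; dept Finance ✗ → not eligible.
Dependent Care FSA — service 383 days < 5 years (≈1825 days) ✗ → not eligible.

Adoption Assistance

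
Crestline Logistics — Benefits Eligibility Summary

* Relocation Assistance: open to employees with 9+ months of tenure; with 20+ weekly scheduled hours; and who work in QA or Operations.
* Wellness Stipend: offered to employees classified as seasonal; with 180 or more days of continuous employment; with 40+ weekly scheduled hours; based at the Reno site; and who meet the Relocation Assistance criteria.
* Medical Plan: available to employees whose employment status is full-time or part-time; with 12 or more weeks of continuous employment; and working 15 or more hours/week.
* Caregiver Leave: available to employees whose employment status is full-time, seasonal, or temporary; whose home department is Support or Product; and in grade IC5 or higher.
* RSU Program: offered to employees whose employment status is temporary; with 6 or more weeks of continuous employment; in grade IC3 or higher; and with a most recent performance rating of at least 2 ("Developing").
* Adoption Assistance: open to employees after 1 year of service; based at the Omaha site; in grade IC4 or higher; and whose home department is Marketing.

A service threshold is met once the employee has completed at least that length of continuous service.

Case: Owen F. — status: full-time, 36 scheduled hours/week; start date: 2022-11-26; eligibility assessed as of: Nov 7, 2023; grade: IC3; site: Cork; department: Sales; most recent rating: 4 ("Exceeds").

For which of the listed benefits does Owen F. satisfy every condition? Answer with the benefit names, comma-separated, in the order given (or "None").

Service from 2022-11-26 to Nov 7, 2023: 346 days.
Relocation Assistance — service 346 days ≥ 9 months (≈270 days) ✓; 36 hrs/wk ≥ 20 ✓; dept Sales ✗ → not eligible.
Wellness Stipend — status full-time ✗ (requires seasonal) → not eligible.
Medical Plan — status full-time ✓; service 346 days ≥ 12 weeks (≈84 days) ✓; 36 hrs/wk ≥ 15 ✓ → eligible.
Caregiver Leave — status full-time ✓; dept Sales ✗ → not eligible.
RSU Program — status full-time ✗ (requires temporary) → not eligible.
Adoption Assistance — service 346 days < 1 year (≈365 days) ✗ → not eligible.

Medical Plan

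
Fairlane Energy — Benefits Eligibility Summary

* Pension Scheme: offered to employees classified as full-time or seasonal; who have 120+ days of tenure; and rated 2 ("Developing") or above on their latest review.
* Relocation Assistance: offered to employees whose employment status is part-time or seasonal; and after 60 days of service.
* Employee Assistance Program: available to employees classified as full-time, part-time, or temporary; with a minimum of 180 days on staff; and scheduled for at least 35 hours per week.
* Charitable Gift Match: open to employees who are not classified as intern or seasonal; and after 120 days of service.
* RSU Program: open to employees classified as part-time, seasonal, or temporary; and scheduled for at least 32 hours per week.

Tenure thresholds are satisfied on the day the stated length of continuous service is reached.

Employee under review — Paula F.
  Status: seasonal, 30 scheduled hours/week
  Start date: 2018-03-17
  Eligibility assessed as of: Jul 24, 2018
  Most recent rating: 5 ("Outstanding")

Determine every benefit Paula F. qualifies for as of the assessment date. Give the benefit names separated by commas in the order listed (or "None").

Pension Scheme, Relocation Assistance

Service from 2018-03-17 to Jul 24, 2018: 129 days.
Pension Scheme — status seasonal ✓; service 129 days ≥ 120 days ✓; rating 5 ≥ 2 ✓ → eligible.
Relocation Assistance — status seasonal ✓; service 129 days ≥ 60 days ✓ → eligible.
Employee Assistance Program — status seasonal ✗ (requires full-time, part-time, or temporary) → not eligible.
Charitable Gift Match — status seasonal ✗ (excluded) → not eligible.
RSU Program — status seasonal ✓; 30 hrs/wk < 32 ✗ → not eligible.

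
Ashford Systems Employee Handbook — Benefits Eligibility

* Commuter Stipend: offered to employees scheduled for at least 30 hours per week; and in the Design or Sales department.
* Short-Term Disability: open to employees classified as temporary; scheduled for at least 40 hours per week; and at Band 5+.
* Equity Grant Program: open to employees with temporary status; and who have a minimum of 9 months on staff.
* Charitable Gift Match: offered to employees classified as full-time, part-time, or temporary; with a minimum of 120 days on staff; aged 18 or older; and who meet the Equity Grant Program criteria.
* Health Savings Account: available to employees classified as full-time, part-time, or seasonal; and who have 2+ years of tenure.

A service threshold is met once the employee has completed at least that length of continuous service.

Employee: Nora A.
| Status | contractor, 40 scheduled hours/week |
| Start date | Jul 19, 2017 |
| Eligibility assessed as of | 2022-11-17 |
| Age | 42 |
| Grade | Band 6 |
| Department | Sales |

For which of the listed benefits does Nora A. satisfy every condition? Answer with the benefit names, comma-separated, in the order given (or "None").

Commuter Stipend

Service from Jul 19, 2017 to 2022-11-17: 1947 days.
Commuter Stipend — 40 hrs/wk ≥ 30 ✓; dept Sales ✓ → eligible.
Short-Term Disability — status contractor ✗ (requires temporary) → not eligible.
Equity Grant Program — status contractor ✗ (requires temporary) → not eligible.
Charitable Gift Match — status contractor ✗ (requires full-time, part-time, or temporary) → not eligible.
Health Savings Account — status contractor ✗ (requires full-time, part-time, or seasonal) → not eligible.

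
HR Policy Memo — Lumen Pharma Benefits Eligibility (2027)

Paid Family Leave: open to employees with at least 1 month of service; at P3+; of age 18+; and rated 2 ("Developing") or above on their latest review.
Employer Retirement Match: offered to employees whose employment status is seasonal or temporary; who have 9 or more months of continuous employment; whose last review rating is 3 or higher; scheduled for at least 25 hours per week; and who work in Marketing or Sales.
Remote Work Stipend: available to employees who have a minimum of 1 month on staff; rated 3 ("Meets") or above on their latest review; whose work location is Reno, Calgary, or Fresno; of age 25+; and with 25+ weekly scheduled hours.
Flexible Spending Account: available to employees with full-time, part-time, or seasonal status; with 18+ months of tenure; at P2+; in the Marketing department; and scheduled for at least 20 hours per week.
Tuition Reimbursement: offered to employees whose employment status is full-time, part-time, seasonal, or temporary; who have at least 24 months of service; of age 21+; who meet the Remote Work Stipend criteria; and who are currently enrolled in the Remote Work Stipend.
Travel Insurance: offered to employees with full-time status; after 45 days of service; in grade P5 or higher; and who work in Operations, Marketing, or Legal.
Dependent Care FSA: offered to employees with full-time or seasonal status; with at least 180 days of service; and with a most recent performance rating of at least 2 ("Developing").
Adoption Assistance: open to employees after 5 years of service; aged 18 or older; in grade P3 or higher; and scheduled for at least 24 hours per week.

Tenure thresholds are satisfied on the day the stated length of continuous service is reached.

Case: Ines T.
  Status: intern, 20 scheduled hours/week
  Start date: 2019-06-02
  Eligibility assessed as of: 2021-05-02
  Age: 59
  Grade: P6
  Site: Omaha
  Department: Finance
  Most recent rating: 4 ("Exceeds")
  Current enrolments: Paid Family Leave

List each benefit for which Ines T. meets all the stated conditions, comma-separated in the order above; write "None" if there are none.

Paid Family Leave

Service from 2019-06-02 to 2021-05-02: 700 days.
Paid Family Leave — service 700 days ≥ 1 month (≈30 days) ✓; grade P6 ≥ P3 ✓; age 59 ≥ 18 ✓; rating 4 ≥ 2 ✓ → eligible.
Employer Retirement Match — status intern ✗ (requires seasonal or temporary) → not eligible.
Remote Work Stipend — service 700 days ≥ 1 month (≈30 days) ✓; rating 4 ≥ 3 ✓; site Omaha ✗ (not Reno, Calgary, or Fresno) → not eligible.
Flexible Spending Account — status intern ✗ (requires full-time, part-time, or seasonal) → not eligible.
Tuition Reimbursement — status intern ✗ (requires full-time, part-time, seasonal, or temporary) → not eligible.
Travel Insurance — status intern ✗ (requires full-time) → not eligible.
Dependent Care FSA — status intern ✗ (requires full-time or seasonal) → not eligible.
Adoption Assistance — service 700 days < 5 years (≈1825 days) ✗ → not eligible.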